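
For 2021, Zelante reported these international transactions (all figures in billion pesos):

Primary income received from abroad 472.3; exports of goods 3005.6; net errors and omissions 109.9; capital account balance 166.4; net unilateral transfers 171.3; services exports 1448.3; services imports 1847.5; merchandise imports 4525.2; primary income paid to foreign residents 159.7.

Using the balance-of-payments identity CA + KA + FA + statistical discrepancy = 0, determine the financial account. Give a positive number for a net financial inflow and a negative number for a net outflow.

Goods balance = 3005.6 - 4525.2 = -1519.6
Services balance = 1448.3 - 1847.5 = -399.2
Trade balance (goods + services) = -1519.6 + (-399.2) = -1918.8
Net primary income = 472.3 - 159.7 = 312.6
Net secondary income = 171.3
Current account = -1918.8 + 312.6 + 171.3 = -1434.9
Financial account = -(-1434.9 + 166.4 + 109.9) = 1158.6

1158.6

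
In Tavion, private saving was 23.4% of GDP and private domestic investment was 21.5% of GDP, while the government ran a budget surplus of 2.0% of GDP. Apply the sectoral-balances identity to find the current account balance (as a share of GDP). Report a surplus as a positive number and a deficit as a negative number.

3.9

By the sectoral-balances identity, CA = (S_private - I) + (T - G).
Private balance = 23.4 - 21.5 = 1.9
Government balance (T - G) = 2.0
CA = 1.9 + 2.0 = 3.9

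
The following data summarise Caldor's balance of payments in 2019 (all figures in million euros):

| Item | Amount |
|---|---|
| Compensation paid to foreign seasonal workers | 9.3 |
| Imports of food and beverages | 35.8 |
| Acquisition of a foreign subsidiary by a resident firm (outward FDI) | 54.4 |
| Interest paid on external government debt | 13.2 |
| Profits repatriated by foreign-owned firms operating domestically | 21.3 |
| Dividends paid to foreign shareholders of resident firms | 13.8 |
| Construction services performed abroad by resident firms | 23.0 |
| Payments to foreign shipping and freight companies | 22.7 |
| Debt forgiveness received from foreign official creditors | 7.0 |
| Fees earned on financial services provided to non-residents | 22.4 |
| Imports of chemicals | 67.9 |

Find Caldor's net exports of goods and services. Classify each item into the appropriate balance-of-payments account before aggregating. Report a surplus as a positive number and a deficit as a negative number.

-81.0

Goods: -67.9 - 35.8 = -103.7
Services: 22.4 - 22.7 + 23.0 = 22.7
Trade balance = -103.7 + 22.7 = -81.0
(Excluded from the trade balance — primary income: compensation paid to foreign seasonal workers 9.3, interest paid on external government debt 13.2, profits repatriated by foreign-owned firms operating domestically 21.3, dividends paid to foreign shareholders of resident firms 13.8; financial account: acquisition of a foreign subsidiary by a resident firm (outward FDI) 54.4; capital account: debt forgiveness received from foreign official creditors 7.0.)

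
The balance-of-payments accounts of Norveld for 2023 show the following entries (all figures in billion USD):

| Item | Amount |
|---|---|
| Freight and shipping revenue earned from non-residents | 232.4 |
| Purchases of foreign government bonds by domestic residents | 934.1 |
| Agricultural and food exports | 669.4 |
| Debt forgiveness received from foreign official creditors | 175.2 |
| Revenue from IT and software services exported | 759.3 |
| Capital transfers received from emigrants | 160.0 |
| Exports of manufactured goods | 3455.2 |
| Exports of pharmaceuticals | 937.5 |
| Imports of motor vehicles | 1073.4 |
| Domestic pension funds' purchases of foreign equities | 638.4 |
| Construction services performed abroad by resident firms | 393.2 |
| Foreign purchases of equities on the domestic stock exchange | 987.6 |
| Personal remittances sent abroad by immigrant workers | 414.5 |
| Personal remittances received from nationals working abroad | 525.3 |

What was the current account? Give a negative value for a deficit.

5484.4

Goods: 937.5 + 3455.2 - 1073.4 + 669.4 = 3988.7
Services: 759.3 + 232.4 + 393.2 = 1384.9
Secondary income: -414.5 + 525.3 = 110.8
Current account = 3988.7 + 1384.9 + 110.8 = 5484.4
(Excluded from the current account — financial account: purchases of foreign government bonds by domestic residents 934.1, domestic pension funds' purchases of foreign equities 638.4, foreign purchases of equities on the domestic stock exchange 987.6; capital account: debt forgiveness received from foreign official creditors 175.2, capital transfers received from emigrants 160.0.)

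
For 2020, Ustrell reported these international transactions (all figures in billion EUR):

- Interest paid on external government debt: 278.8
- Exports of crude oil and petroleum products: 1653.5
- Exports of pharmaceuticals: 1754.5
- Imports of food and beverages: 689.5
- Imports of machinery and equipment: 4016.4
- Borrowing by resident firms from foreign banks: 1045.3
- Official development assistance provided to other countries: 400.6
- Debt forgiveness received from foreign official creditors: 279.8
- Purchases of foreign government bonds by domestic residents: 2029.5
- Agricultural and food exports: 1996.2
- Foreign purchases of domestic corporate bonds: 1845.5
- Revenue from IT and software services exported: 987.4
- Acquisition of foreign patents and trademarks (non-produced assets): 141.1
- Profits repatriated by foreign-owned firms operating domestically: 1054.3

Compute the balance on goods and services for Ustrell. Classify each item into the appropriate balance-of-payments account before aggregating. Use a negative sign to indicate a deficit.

1685.7

Goods: -689.5 + 1996.2 - 4016.4 + 1653.5 + 1754.5 = 698.3
Services: 987.4
Trade balance = 698.3 + 987.4 = 1685.7
(Excluded from the trade balance — primary income: interest paid on external government debt 278.8, profits repatriated by foreign-owned firms operating domestically 1054.3; financial account: borrowing by resident firms from foreign banks 1045.3, purchases of foreign government bonds by domestic residents 2029.5, foreign purchases of domestic corporate bonds 1845.5; secondary income: official development assistance provided to other countries 400.6; capital account: debt forgiveness received from foreign official creditors 279.8, acquisition of foreign patents and trademarks (non-produced assets) 141.1.)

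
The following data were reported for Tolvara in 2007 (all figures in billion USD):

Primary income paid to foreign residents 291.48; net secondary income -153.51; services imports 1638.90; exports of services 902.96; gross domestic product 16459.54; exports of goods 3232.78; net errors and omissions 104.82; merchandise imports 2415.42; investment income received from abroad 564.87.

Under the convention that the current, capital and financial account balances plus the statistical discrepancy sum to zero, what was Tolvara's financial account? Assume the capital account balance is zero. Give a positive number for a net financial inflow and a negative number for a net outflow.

Goods balance = 3232.78 - 2415.42 = 817.36
Services balance = 902.96 - 1638.90 = -735.94
Trade balance (goods + services) = 817.36 + (-735.94) = 81.42
Net primary income = 564.87 - 291.48 = 273.39
Net secondary income = -153.51
Current account = 81.42 + 273.39 + (-153.51) = 201.30
Financial account = -(201.30 + 104.82) = -306.12

-306.12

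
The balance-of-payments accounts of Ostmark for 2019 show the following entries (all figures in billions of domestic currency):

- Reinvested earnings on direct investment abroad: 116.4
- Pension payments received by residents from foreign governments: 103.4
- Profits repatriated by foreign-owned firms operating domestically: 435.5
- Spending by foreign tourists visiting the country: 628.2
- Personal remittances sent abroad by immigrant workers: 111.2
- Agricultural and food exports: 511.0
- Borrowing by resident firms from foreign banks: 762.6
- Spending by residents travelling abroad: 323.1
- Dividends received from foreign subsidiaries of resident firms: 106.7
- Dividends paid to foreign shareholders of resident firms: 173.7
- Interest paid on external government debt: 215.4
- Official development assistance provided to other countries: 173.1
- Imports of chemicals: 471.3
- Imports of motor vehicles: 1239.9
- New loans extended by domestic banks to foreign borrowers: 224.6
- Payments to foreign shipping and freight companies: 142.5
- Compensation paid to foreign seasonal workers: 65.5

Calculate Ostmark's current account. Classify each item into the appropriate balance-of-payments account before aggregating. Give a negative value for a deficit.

-1885.5

Goods: -471.3 - 1239.9 + 511.0 = -1200.2
Services: -142.5 + 628.2 - 323.1 = 162.6
Primary income: 106.7 - 173.7 - 435.5 - 65.5 - 215.4 + 116.4 = -667.0
Secondary income: -111.2 - 173.1 + 103.4 = -180.9
Current account = (-1200.2) + 162.6 + (-667.0) + (-180.9) = -1885.5
(Excluded from the current account — financial account: borrowing by resident firms from foreign banks 762.6, new loans extended by domestic banks to foreign borrowers 224.6.)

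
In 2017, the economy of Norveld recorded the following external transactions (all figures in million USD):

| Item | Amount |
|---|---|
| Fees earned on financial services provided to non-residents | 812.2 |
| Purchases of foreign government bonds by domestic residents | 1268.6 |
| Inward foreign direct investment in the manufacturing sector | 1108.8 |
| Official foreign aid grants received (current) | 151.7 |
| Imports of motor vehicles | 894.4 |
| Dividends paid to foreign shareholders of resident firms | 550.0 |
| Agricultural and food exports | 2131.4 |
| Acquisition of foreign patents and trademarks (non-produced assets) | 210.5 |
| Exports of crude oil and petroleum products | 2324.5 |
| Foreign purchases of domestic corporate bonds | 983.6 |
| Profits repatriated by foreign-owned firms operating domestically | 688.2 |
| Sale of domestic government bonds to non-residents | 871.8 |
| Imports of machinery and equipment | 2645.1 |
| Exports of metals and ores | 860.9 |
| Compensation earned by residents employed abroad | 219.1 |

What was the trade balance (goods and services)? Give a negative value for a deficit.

Goods: -2645.1 - 894.4 + 2131.4 + 860.9 + 2324.5 = 1777.3
Services: 812.2
Trade balance = 1777.3 + 812.2 = 2589.5
(Excluded from the trade balance — financial account: purchases of foreign government bonds by domestic residents 1268.6, inward foreign direct investment in the manufacturing sector 1108.8, foreign purchases of domestic corporate bonds 983.6, sale of domestic government bonds to non-residents 871.8; secondary income: official foreign aid grants received (current) 151.7; primary income: dividends paid to foreign shareholders of resident firms 550.0, profits repatriated by foreign-owned firms operating domestically 688.2, compensation earned by residents employed abroad 219.1; capital account: acquisition of foreign patents and trademarks (non-produced assets) 210.5.)

2589.5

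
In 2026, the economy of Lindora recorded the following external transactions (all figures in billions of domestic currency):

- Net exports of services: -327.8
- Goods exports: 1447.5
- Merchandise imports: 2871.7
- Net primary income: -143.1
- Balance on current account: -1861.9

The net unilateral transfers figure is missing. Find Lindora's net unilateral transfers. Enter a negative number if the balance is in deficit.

33.2

Current account = goods balance + services balance + net primary income + net secondary income
Sum of the known components = -1895.1
Net unilateral transfers = CA - (known components) = -1861.9 - (-1895.1) = 33.2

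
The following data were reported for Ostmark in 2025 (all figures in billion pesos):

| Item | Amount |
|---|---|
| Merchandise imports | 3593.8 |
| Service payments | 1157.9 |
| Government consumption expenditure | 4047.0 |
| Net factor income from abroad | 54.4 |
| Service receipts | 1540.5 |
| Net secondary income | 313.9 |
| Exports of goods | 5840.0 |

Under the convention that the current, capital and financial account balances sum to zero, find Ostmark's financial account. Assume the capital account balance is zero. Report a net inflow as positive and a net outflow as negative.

Goods balance = 5840.0 - 3593.8 = 2246.2
Services balance = 1540.5 - 1157.9 = 382.6
Trade balance (goods + services) = 2246.2 + 382.6 = 2628.8
Net primary income = 54.4
Net secondary income = 313.9
Current account = 2628.8 + 54.4 + 313.9 = 2997.1
Financial account = -(2997.1) = -2997.1

-2997.1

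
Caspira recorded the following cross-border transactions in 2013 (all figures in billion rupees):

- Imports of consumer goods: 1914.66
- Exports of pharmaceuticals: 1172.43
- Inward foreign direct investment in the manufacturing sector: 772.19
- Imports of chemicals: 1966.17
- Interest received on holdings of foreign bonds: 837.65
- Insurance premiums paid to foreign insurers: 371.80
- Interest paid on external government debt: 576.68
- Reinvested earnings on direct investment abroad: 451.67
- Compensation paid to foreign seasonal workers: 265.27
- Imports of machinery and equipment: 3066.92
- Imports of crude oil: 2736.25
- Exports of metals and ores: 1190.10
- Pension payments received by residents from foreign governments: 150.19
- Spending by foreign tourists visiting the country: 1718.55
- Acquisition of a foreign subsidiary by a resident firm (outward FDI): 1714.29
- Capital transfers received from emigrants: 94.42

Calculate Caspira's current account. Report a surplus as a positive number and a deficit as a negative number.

-5377.16

Goods: -1966.17 - 1914.66 + 1190.10 - 2736.25 - 3066.92 + 1172.43 = -7321.47
Services: 1718.55 - 371.80 = 1346.75
Primary income: 837.65 - 265.27 - 576.68 + 451.67 = 447.37
Secondary income: 150.19
Current account = (-7321.47) + 1346.75 + 447.37 + 150.19 = -5377.16
(Excluded from the current account — financial account: inward foreign direct investment in the manufacturing sector 772.19, acquisition of a foreign subsidiary by a resident firm (outward FDI) 1714.29; capital account: capital transfers received from emigrants 94.42.)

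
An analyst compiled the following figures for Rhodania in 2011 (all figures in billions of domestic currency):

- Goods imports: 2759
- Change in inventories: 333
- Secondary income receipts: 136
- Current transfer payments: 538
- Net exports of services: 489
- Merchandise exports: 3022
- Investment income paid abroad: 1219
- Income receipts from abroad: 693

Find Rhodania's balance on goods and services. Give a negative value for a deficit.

752

Goods balance = 3022 - 2759 = 263
Services balance = 489
Trade balance (goods + services) = 263 + 489 = 752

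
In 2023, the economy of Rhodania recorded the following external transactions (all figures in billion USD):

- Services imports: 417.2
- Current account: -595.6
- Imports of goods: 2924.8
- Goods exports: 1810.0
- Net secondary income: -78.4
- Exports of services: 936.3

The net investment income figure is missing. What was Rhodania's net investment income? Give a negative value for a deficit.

Current account = goods balance + services balance + net primary income + net secondary income
Sum of the known components = -674.1
Net investment income = CA - (known components) = -595.6 - (-674.1) = 78.5

78.5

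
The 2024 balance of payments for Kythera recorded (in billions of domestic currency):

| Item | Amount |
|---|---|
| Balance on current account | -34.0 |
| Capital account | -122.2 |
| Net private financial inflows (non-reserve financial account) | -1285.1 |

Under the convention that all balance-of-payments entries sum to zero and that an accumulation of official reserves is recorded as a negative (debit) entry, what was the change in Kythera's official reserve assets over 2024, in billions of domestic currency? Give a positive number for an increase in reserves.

Official reserve transactions balance = -((-34.0) + (-122.2) + (-1285.1)) = 1441.3
An accumulation of reserves is recorded as a debit (negative entry), so the change in the stock of reserves is the negative of that balance.
Change in official reserves = -(1441.3) = -1441.3

-1441.3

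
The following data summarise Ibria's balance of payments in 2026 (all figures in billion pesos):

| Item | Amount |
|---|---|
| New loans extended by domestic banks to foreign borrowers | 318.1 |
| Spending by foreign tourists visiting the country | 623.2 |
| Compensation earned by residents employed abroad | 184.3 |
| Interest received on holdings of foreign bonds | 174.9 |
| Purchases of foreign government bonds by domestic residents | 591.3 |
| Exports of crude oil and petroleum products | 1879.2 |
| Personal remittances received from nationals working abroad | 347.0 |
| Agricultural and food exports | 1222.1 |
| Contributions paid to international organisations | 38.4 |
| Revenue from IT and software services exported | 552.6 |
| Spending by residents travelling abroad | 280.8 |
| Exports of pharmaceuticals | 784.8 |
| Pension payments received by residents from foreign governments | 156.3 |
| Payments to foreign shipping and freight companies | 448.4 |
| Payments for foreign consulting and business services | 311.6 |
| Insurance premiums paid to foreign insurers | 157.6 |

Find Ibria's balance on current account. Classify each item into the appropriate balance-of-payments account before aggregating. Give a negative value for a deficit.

4687.6

Goods: 1222.1 + 784.8 + 1879.2 = 3886.1
Services: 623.2 - 157.6 - 448.4 - 280.8 - 311.6 + 552.6 = -22.6
Primary income: 174.9 + 184.3 = 359.2
Secondary income: 347.0 - 38.4 + 156.3 = 464.9
Current account = 3886.1 + (-22.6) + 359.2 + 464.9 = 4687.6
(Excluded from the current account — financial account: new loans extended by domestic banks to foreign borrowers 318.1, purchases of foreign government bonds by domestic residents 591.3.)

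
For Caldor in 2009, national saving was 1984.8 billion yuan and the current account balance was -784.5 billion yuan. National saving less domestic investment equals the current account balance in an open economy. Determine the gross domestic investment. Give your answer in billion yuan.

S - I = CA (net lending to the rest of the world).
I = S - CA = 1984.8 - (-784.5) = 2769.3

2769.3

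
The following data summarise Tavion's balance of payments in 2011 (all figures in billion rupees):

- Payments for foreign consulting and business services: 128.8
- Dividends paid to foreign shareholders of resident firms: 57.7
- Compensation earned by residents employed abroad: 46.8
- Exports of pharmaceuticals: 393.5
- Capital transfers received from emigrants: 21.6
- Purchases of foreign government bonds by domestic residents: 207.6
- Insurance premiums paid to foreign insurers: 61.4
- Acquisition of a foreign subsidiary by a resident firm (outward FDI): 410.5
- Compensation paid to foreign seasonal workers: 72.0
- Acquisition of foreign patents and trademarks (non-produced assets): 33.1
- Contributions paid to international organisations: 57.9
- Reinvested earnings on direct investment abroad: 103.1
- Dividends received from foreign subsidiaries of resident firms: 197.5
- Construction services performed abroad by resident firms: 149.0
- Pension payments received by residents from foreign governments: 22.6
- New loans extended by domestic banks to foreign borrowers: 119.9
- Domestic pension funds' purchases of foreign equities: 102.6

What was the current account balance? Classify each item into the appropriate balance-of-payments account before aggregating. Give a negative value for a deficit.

Goods: 393.5
Services: -61.4 - 128.8 + 149.0 = -41.2
Primary income: 46.8 + 103.1 + 197.5 - 72.0 - 57.7 = 217.7
Secondary income: -57.9 + 22.6 = -35.3
Current account = 393.5 + (-41.2) + 217.7 + (-35.3) = 534.7
(Excluded from the current account — capital account: capital transfers received from emigrants 21.6, acquisition of foreign patents and trademarks (non-produced assets) 33.1; financial account: purchases of foreign government bonds by domestic residents 207.6, acquisition of a foreign subsidiary by a resident firm (outward FDI) 410.5, new loans extended by domestic banks to foreign borrowers 119.9, domestic pension funds' purchases of foreign equities 102.6.)

534.7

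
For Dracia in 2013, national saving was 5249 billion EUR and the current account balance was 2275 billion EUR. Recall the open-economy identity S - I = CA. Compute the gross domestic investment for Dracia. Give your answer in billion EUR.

I = S - CA = 5249 - 2275 = 2974

2974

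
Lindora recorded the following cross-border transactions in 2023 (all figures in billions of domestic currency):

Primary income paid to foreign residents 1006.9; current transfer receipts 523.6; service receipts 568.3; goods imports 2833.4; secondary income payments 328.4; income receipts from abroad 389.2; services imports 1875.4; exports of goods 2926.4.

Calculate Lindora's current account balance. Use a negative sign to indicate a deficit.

Goods balance = 2926.4 - 2833.4 = 93.0
Services balance = 568.3 - 1875.4 = -1307.1
Trade balance (goods + services) = 93.0 + (-1307.1) = -1214.1
Net primary income = 389.2 - 1006.9 = -617.7
Net secondary income = 523.6 - 328.4 = 195.2
Current account = -1214.1 + (-617.7) + 195.2 = -1636.6

-1636.6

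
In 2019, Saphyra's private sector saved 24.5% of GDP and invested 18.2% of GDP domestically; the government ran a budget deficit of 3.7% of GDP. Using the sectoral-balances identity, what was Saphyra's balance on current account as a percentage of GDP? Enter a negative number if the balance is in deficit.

2.6

By the sectoral-balances identity, CA = (S_private - I) + (T - G).
Private balance = 24.5 - 18.2 = 6.3
Government balance (T - G) = -3.7
CA = 6.3 + (-3.7) = 2.6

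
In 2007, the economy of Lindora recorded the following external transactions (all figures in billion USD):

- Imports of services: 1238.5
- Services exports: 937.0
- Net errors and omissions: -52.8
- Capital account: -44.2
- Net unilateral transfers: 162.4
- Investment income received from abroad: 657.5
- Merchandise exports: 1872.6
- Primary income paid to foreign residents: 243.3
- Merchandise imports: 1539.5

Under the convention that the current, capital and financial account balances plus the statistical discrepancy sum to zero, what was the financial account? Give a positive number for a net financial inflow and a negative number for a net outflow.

Goods balance = 1872.6 - 1539.5 = 333.1
Services balance = 937.0 - 1238.5 = -301.5
Trade balance (goods + services) = 333.1 + (-301.5) = 31.6
Net primary income = 657.5 - 243.3 = 414.2
Net secondary income = 162.4
Current account = 31.6 + 414.2 + 162.4 = 608.2
Financial account = -(608.2 + (-44.2) + (-52.8)) = -511.2

-511.2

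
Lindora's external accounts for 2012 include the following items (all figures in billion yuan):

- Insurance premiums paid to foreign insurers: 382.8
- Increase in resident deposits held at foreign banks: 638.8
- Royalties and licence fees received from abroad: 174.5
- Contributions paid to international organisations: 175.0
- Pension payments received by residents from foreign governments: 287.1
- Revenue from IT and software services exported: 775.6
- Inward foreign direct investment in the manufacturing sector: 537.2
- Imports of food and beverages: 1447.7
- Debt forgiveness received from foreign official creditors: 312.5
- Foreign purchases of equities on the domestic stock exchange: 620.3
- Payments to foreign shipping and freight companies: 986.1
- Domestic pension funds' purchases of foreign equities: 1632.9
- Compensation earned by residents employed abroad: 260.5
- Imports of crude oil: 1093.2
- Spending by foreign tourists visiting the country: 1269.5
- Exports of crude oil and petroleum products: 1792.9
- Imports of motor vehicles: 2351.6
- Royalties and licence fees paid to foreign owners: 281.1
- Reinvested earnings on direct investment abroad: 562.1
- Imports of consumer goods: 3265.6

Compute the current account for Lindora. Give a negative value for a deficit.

Goods: -1447.7 - 1093.2 + 1792.9 - 3265.6 - 2351.6 = -6365.2
Services: -382.8 + 775.6 - 281.1 + 174.5 + 1269.5 - 986.1 = 569.6
Primary income: 562.1 + 260.5 = 822.6
Secondary income: -175.0 + 287.1 = 112.1
Current account = (-6365.2) + 569.6 + 822.6 + 112.1 = -4860.9
(Excluded from the current account — financial account: increase in resident deposits held at foreign banks 638.8, inward foreign direct investment in the manufacturing sector 537.2, foreign purchases of equities on the domestic stock exchange 620.3, domestic pension funds' purchases of foreign equities 1632.9; capital account: debt forgiveness received from foreign official creditors 312.5.)

-4860.9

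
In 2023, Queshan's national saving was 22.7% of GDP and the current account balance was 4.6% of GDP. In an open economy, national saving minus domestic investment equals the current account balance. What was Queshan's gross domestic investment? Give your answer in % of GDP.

S - I = CA (net lending to the rest of the world).
I = S - CA = 22.7 - 4.6 = 18.1

18.1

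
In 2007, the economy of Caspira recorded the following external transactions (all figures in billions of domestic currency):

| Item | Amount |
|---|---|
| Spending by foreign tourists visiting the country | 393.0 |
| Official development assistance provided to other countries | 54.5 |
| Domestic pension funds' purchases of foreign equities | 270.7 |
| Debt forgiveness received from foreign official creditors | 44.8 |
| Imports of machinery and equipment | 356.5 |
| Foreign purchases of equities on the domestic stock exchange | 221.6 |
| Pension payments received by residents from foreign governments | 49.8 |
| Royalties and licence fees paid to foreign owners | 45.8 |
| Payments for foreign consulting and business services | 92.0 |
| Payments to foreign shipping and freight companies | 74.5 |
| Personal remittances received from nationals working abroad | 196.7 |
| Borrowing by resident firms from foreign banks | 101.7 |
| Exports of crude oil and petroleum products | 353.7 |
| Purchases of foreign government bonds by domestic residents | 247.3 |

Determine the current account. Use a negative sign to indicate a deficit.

369.9

Goods: -356.5 + 353.7 = -2.8
Services: -74.5 - 92.0 - 45.8 + 393.0 = 180.7
Secondary income: 49.8 + 196.7 - 54.5 = 192.0
Current account = (-2.8) + 180.7 + 192.0 = 369.9
(Excluded from the current account — financial account: domestic pension funds' purchases of foreign equities 270.7, foreign purchases of equities on the domestic stock exchange 221.6, borrowing by resident firms from foreign banks 101.7, purchases of foreign government bonds by domestic residents 247.3; capital account: debt forgiveness received from foreign official creditors 44.8.)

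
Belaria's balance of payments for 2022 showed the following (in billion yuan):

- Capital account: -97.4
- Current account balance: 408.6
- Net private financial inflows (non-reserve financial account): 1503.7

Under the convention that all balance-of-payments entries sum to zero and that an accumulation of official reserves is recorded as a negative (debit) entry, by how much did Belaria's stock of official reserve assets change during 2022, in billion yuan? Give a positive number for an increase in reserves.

1814.9

Official reserve transactions balance = -(408.6 + (-97.4) + 1503.7) = -1814.9
An accumulation of reserves is recorded as a debit (negative entry), so the change in the stock of reserves is the negative of that balance.
Change in official reserves = -(-1814.9) = 1814.9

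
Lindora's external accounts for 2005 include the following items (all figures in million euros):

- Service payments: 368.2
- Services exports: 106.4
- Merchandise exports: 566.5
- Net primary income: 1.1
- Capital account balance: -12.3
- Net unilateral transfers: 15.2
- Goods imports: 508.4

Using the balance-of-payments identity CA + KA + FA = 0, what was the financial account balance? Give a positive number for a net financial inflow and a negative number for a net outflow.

Goods balance = 566.5 - 508.4 = 58.1
Services balance = 106.4 - 368.2 = -261.8
Trade balance (goods + services) = 58.1 + (-261.8) = -203.7
Net primary income = 1.1
Net secondary income = 15.2
Current account = -203.7 + 1.1 + 15.2 = -187.4
Financial account = -(-187.4 + (-12.3)) = 199.7

199.7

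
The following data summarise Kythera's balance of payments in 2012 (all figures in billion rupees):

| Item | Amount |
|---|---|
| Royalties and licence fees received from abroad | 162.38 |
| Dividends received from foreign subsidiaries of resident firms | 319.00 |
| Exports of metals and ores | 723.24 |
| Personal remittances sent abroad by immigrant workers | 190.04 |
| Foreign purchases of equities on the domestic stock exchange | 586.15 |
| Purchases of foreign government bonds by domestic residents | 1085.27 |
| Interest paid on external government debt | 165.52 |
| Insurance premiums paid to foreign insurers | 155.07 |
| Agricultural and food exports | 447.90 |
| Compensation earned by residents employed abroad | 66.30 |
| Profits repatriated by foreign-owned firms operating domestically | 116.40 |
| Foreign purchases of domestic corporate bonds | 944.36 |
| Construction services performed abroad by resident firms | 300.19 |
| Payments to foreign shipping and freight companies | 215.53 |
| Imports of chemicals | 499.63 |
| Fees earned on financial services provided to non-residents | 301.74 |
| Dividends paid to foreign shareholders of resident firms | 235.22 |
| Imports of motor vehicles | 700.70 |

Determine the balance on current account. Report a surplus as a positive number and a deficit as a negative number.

42.64

Goods: -700.70 - 499.63 + 447.90 + 723.24 = -29.19
Services: 300.19 + 162.38 - 215.53 + 301.74 - 155.07 = 393.71
Primary income: -116.40 + 66.30 + 319.00 - 165.52 - 235.22 = -131.84
Secondary income: -190.04
Current account = (-29.19) + 393.71 + (-131.84) + (-190.04) = 42.64
(Excluded from the current account — financial account: foreign purchases of equities on the domestic stock exchange 586.15, purchases of foreign government bonds by domestic residents 1085.27, foreign purchases of domestic corporate bonds 944.36.)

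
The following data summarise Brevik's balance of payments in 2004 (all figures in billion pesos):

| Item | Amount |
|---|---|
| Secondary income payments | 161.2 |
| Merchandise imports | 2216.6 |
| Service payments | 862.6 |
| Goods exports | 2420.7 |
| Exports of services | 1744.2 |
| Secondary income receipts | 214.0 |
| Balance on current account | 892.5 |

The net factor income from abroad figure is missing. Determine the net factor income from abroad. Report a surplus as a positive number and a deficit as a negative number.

-246.0

Current account = goods balance + services balance + net primary income + net secondary income
Sum of the known components = 1138.5
Net factor income from abroad = CA - (known components) = 892.5 - 1138.5 = -246.0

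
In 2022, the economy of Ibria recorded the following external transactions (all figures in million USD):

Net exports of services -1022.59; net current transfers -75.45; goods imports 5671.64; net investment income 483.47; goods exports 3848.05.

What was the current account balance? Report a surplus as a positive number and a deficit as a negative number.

-2438.16

Goods balance = 3848.05 - 5671.64 = -1823.59
Services balance = -1022.59
Trade balance (goods + services) = -1823.59 + (-1022.59) = -2846.18
Net primary income = 483.47
Net secondary income = -75.45
Current account = -2846.18 + 483.47 + (-75.45) = -2438.16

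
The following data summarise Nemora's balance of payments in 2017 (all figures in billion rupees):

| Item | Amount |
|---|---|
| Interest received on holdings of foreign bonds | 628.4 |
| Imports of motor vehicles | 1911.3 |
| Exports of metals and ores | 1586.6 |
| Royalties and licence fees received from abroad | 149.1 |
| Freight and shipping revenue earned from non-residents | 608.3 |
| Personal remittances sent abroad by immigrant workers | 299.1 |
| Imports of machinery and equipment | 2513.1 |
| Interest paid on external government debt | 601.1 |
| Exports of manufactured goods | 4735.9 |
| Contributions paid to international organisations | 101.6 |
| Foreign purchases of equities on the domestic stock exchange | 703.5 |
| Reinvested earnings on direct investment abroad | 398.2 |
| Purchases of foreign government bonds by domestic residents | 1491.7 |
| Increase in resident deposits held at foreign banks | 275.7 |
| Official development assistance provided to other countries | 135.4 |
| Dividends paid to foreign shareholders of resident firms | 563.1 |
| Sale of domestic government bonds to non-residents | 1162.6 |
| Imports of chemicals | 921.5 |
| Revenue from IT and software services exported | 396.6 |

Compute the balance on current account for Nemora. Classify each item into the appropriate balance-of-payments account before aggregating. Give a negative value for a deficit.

1456.9

Goods: 4735.9 - 1911.3 - 921.5 + 1586.6 - 2513.1 = 976.6
Services: 149.1 + 396.6 + 608.3 = 1154.0
Primary income: -601.1 + 628.4 + 398.2 - 563.1 = -137.6
Secondary income: -299.1 - 135.4 - 101.6 = -536.1
Current account = 976.6 + 1154.0 + (-137.6) + (-536.1) = 1456.9
(Excluded from the current account — financial account: foreign purchases of equities on the domestic stock exchange 703.5, purchases of foreign government bonds by domestic residents 1491.7, increase in resident deposits held at foreign banks 275.7, sale of domestic government bonds to non-residents 1162.6.)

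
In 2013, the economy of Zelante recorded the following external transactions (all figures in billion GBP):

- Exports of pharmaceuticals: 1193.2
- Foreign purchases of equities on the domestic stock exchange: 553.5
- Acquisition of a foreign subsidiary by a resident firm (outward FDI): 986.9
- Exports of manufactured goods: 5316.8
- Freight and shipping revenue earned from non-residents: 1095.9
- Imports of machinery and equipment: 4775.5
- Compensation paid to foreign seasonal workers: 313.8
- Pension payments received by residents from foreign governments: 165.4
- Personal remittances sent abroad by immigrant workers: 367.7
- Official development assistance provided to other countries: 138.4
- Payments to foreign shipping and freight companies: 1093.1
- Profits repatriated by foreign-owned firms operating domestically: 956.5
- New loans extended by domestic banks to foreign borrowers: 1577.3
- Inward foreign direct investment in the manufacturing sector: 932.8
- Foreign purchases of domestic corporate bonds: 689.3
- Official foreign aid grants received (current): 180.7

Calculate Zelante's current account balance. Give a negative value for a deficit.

Goods: -4775.5 + 1193.2 + 5316.8 = 1734.5
Services: -1093.1 + 1095.9 = 2.8
Primary income: -313.8 - 956.5 = -1270.3
Secondary income: -138.4 - 367.7 + 165.4 + 180.7 = -160.0
Current account = 1734.5 + 2.8 + (-1270.3) + (-160.0) = 307.0
(Excluded from the current account — financial account: foreign purchases of equities on the domestic stock exchange 553.5, acquisition of a foreign subsidiary by a resident firm (outward FDI) 986.9, new loans extended by domestic banks to foreign borrowers 1577.3, inward foreign direct investment in the manufacturing sector 932.8, foreign purchases of domestic corporate bonds 689.3.)

307.0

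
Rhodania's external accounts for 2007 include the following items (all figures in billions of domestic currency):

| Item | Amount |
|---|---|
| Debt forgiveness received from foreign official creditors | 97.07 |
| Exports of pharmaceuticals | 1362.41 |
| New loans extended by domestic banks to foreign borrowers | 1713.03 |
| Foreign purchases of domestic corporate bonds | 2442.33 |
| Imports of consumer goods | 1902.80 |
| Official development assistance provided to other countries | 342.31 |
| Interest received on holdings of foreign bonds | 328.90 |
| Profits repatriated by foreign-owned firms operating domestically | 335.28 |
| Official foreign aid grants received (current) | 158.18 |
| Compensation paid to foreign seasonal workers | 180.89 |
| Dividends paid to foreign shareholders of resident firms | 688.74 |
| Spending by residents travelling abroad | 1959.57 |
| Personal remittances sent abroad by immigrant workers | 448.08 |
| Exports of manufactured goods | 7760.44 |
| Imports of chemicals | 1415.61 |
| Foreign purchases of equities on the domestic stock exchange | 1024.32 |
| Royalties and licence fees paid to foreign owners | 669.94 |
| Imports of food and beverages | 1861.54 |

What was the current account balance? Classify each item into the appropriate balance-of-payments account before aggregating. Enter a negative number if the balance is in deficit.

Goods: -1415.61 - 1902.80 + 1362.41 + 7760.44 - 1861.54 = 3942.90
Services: -1959.57 - 669.94 = -2629.51
Primary income: -180.89 - 688.74 - 335.28 + 328.90 = -876.01
Secondary income: -342.31 - 448.08 + 158.18 = -632.21
Current account = 3942.90 + (-2629.51) + (-876.01) + (-632.21) = -194.83
(Excluded from the current account — capital account: debt forgiveness received from foreign official creditors 97.07; financial account: new loans extended by domestic banks to foreign borrowers 1713.03, foreign purchases of domestic corporate bonds 2442.33, foreign purchases of equities on the domestic stock exchange 1024.32.)

-194.83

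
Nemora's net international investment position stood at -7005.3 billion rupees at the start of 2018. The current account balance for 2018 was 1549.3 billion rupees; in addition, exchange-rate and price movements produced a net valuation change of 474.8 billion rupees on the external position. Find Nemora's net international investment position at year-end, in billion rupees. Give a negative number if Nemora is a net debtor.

Change in NIIP = current account + net valuation change = 1549.3 + 474.8 = 2024.1
End-of-year NIIP = -7005.3 + 2024.1 = -4981.2

-4981.2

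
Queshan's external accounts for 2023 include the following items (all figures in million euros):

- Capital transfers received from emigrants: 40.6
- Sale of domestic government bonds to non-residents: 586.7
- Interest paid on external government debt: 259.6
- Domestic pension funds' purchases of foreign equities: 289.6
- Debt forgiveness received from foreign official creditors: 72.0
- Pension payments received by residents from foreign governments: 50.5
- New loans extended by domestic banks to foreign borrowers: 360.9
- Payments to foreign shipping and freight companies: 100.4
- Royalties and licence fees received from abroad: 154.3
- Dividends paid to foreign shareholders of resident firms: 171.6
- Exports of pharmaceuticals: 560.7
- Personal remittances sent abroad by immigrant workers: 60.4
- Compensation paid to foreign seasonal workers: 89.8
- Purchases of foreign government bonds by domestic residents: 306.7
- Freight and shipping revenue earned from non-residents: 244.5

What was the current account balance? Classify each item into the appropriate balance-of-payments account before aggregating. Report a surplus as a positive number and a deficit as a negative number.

Goods: 560.7
Services: 154.3 + 244.5 - 100.4 = 298.4
Primary income: -259.6 - 171.6 - 89.8 = -521.0
Secondary income: -60.4 + 50.5 = -9.9
Current account = 560.7 + 298.4 + (-521.0) + (-9.9) = 328.2
(Excluded from the current account — capital account: capital transfers received from emigrants 40.6, debt forgiveness received from foreign official creditors 72.0; financial account: sale of domestic government bonds to non-residents 586.7, domestic pension funds' purchases of foreign equities 289.6, new loans extended by domestic banks to foreign borrowers 360.9, purchases of foreign government bonds by domestic residents 306.7.)

328.2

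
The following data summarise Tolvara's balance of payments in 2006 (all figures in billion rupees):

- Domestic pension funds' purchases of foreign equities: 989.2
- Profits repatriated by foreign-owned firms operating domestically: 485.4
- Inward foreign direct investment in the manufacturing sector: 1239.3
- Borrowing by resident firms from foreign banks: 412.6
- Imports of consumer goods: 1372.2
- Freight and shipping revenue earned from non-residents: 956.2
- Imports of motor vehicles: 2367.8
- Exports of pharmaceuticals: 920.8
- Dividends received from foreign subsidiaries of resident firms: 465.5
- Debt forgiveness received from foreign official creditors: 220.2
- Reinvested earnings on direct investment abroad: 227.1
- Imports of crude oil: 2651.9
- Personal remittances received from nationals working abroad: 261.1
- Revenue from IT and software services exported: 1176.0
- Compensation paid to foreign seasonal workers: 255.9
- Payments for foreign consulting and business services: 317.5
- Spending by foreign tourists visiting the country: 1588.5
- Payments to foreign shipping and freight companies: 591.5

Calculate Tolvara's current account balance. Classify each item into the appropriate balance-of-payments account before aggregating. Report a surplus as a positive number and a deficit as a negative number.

Goods: -1372.2 + 920.8 - 2651.9 - 2367.8 = -5471.1
Services: -591.5 + 956.2 + 1588.5 - 317.5 + 1176.0 = 2811.7
Primary income: 227.1 - 485.4 + 465.5 - 255.9 = -48.7
Secondary income: 261.1
Current account = (-5471.1) + 2811.7 + (-48.7) + 261.1 = -2447.0
(Excluded from the current account — financial account: domestic pension funds' purchases of foreign equities 989.2, inward foreign direct investment in the manufacturing sector 1239.3, borrowing by resident firms from foreign banks 412.6; capital account: debt forgiveness received from foreign official creditors 220.2.)

-2447.0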